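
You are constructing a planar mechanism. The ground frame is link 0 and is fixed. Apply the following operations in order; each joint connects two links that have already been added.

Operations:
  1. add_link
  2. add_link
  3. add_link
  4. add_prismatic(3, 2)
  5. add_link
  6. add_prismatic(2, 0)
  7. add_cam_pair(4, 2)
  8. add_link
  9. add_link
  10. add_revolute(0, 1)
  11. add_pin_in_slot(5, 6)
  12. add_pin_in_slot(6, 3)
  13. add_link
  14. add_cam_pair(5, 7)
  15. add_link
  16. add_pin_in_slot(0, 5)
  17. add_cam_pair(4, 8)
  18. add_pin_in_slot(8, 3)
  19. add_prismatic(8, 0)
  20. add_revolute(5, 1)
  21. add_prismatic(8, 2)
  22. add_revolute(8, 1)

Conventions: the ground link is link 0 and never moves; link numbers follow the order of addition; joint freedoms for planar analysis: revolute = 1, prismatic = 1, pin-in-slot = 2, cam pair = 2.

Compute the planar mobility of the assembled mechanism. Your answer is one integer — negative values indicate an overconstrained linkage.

ground; <1,0,0>
#1 <2,0,0>
#2 <3,0,0>
#3 <4,0,0>
P:3↔2 J1 <4,1,0>
#4 <5,1,0>
P:2↔0 J1 <5,2,0>
C:4↔2 J2 <5,2,1>
#5 <6,2,1>
#6 <7,2,1>
R:0↔1 J1 <7,3,1>
PS:5↔6 J2 <7,3,2>
PS:6↔3 J2 <7,3,3>
#7 <8,3,3>
C:5↔7 J2 <8,3,4>
#8 <9,3,4>
PS:0↔5 J2 <9,3,5>
C:4↔8 J2 <9,3,6>
PS:8↔3 J2 <9,3,7>
P:8↔0 J1 <9,4,7>
R:5↔1 J1 <9,5,7>
P:8↔2 J1 <9,6,7>
R:8↔1 J1 <9,7,7>
3×8 − 2×7 − 1×7 = 3

M = 3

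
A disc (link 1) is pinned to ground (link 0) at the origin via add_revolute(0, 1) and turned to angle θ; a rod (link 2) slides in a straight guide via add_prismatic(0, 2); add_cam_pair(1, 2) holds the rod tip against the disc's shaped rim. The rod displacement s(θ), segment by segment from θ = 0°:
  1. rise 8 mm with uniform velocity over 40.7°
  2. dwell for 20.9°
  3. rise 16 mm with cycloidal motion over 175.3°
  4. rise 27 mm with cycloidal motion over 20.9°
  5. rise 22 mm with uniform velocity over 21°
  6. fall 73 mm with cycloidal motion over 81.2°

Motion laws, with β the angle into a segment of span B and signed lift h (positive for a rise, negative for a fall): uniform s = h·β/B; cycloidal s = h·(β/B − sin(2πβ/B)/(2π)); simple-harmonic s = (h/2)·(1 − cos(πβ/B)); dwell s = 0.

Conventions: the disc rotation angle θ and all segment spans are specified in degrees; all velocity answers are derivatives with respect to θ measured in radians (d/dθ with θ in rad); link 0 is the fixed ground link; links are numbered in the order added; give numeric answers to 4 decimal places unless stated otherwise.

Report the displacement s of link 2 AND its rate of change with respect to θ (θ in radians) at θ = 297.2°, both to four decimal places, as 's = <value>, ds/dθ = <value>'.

segment 1 (0° to 40.7°, uniform, h = 8) is passed completely: s = 0.0000 + (8) = 8.0000
segment 2 (40.7° to 61.6°, dwell): s unchanged at 8.0000
segment 3 (61.6° to 236.9°, cycloidal, h = 16) is passed completely: s = 8.0000 + (16) = 24.0000
segment 4 (236.9° to 257.8°, cycloidal, h = 27) is passed completely: s = 24.0000 + (27) = 51.0000
segment 5 (257.8° to 278.8°, uniform, h = 22) is passed completely: s = 51.0000 + (22) = 73.0000
θ = 297.2° falls in segment 6 (278.8° to 360°, cycloidal, h = -73): β = 297.2 − 278.8 = 18.4°, B = 81.2°; Δs = -73·(0.2266 − sin(2π·0.2266)/(2π)) = -5.0489; s = 73.0000 − 5.0489 = 67.9511
velocity in seg [278.8°–360°] (cycloidal), θ in radians: β = 18.4° = 0.3211 rad, B = 81.2° = 1.4172 rad; ds/dθ = (h/B)(1 − cos(2πβ/B)) = ((-73)/1.4172)(1 − cos(2π·0.2266)) = -43.964023 mm/rad

s = 67.9511, ds/dθ = -43.9640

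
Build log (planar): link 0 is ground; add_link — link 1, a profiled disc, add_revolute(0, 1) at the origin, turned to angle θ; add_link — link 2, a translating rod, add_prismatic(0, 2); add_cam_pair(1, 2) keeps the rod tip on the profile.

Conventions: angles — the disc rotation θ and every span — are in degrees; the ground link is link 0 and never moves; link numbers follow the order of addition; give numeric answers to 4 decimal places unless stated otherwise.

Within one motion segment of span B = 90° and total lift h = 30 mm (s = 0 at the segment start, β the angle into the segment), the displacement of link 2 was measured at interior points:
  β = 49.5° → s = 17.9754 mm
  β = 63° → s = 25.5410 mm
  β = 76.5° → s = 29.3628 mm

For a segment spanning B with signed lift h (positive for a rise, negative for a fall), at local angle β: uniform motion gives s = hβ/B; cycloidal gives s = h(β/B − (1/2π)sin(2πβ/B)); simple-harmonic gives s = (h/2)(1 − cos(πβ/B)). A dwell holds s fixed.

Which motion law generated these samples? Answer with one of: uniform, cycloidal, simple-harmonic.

candidates at β/B = r: uniform s = h·r (linear in β); cycloidal s = h·(r − sin(2πr)/(2π)); simple-harmonic s = (h/2)(1 − cos(πr))
β=49.5°: printed 17.9754 | uniform 16.5000, cycloidal 17.9754, simple-harmonic 17.3465
β=63°: printed 25.5410 | uniform 21.0000, cycloidal 25.5410, simple-harmonic 23.8168
β=76.5°: printed 29.3628 | uniform 25.5000, cycloidal 29.3628, simple-harmonic 28.3651
only one law matches every sample → cycloidal

cycloidal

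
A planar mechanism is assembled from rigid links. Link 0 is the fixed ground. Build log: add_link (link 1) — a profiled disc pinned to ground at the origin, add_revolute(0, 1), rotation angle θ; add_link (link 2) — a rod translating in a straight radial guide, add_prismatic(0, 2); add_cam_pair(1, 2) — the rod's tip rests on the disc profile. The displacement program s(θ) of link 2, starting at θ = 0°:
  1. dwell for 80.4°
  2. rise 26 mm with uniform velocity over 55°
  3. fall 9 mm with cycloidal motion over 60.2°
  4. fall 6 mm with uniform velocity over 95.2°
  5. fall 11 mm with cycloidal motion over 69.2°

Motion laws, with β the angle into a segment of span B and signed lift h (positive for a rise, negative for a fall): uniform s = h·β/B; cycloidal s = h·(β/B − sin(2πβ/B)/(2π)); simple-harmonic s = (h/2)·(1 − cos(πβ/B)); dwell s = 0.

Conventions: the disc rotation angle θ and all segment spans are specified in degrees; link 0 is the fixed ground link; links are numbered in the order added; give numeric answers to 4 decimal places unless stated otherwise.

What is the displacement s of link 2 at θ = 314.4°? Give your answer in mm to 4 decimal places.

seg 1 [0°–80.4°] dwell: s stays 0.0000
seg 2 [80.4°–135.4°] uniform, h=26: full span → s += 26 → s = 26.0000
seg 3 [135.4°–195.6°] cycloidal, h=-9: full span → s += -9 → s = 17.0000
seg 4 [195.6°–290.8°] uniform, h=-6: full span → s += -6 → s = 11.0000
seg 5 [290.8°–360°] cycloidal, h=-11: θ=314.4° here. β=23.6, B=69.2. -11·(0.3410 − sin(2π·0.3410)/(2π)) = -2.2794 → s = 8.7206

8.7206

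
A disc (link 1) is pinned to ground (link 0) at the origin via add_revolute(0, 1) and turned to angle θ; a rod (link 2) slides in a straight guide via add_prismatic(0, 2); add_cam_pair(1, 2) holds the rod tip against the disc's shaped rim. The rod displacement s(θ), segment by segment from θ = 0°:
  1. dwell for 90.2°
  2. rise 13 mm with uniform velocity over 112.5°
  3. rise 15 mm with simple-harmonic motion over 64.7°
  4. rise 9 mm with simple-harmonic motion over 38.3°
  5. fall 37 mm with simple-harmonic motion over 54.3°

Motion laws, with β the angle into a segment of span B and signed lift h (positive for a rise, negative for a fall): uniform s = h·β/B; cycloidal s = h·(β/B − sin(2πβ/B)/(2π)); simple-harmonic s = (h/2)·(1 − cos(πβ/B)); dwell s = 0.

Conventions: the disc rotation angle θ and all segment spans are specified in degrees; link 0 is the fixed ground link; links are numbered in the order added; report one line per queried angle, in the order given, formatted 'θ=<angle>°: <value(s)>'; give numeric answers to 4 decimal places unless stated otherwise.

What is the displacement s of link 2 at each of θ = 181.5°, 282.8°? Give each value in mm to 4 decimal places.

segment 1 (0° to 90.2°, dwell): s unchanged at 0.0000
θ = 181.5° falls in segment 2 (90.2° to 202.7°, uniform, h = 13): β = 181.5 − 90.2 = 91.3°, B = 112.5°; Δs = 13·91.3/112.5 = 10.5502; s = 0.0000 + 10.5502 = 10.5502
segment 2 (90.2° to 202.7°, uniform, h = 13) is passed completely: s = 0.0000 + (13) = 13.0000
segment 3 (202.7° to 267.4°, simple-harmonic, h = 15) is passed completely: s = 13.0000 + (15) = 28.0000
θ = 282.8° falls in segment 4 (267.4° to 305.7°, simple-harmonic, h = 9): β = 282.8 − 267.4 = 15.4°, B = 38.3°; Δs = 9/2·(1 − cos(π·0.4021)) = 3.1375; s = 28.0000 + 3.1375 = 31.1375

θ=181.5°: 10.5502
θ=282.8°: 31.1375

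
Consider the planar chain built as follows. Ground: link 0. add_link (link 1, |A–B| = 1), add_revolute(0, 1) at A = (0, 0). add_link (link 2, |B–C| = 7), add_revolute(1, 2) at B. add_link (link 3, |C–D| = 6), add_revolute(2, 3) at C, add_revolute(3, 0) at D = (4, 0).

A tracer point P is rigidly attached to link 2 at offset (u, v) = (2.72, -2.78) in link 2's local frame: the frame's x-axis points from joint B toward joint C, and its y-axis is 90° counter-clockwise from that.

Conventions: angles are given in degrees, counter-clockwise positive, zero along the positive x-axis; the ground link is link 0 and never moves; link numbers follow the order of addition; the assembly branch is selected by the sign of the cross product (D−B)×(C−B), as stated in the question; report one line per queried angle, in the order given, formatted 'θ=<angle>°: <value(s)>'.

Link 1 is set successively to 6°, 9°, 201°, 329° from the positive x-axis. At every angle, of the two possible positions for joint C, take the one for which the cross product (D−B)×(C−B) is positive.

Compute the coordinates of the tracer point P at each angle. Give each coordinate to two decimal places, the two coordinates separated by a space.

A=(0,0), D=(4.00,0)
θ=6°: B = A + 1.00·(cos6°, sin6°) = (0.9945, 0.1045)
θ=6°: |BD| = 3.0073
θ=6°: circle(B,7.00) ∩ circle(D,6.00): a=3.6651, h=5.9638
θ=6°:   candidates: C₊=(4.8647,5.9374) cross=17.935; C₋=(4.4501,-5.9831) cross=-17.935
θ=6°:   branch + wants cross > 0 → take C=(4.8647,5.9374) (cross=17.935)
θ=6°: ex = (C−B)/|BC| = (0.5529,0.8333); ey = (-0.8333,0.5529)
θ=6°: P = B + 2.72·ex + -2.78·ey = (4.8148,0.8340)
θ=9°: B = A + 1.00·(cos9°, sin9°) = (0.9877, 0.1564)
θ=9°: |BD| = 3.0164
θ=9°: circle(B,7.00) ∩ circle(D,6.00): a=3.6631, h=5.9650
θ=9°:   candidates: C₊=(4.9552,5.9235) cross=17.993; C₋=(4.3365,-5.9906) cross=-17.993
θ=9°:   branch + wants cross > 0 → take C=(4.9552,5.9235) (cross=17.993)
θ=9°: ex = (C−B)/|BC| = (0.5668,0.8239); ey = (-0.8239,0.5668)
θ=9°: P = B + 2.72·ex + -2.78·ey = (4.8197,0.8217)
θ=201°: B = A + 1.00·(cos201°, sin201°) = (-0.9336, -0.3584)
θ=201°: |BD| = 4.9466
θ=201°: circle(B,7.00) ∩ circle(D,6.00): a=3.7873, h=5.8869
θ=201°:   candidates: C₊=(2.4173,5.7875) cross=29.120; C₋=(3.2703,-5.9555) cross=-29.120
θ=201°:   branch + wants cross > 0 → take C=(2.4173,5.7875) (cross=29.120)
θ=201°: ex = (C−B)/|BC| = (0.4787,0.8780); ey = (-0.8780,0.4787)
θ=201°: P = B + 2.72·ex + -2.78·ey = (2.8093,0.6990)
θ=329°: B = A + 1.00·(cos329°, sin329°) = (0.8572, -0.5150)
θ=329°: |BD| = 3.1848
θ=329°: circle(B,7.00) ∩ circle(D,6.00): a=3.6334, h=5.9832
θ=329°:   candidates: C₊=(3.4751,5.9770) cross=19.055; C₋=(5.4103,-5.8319) cross=-19.055
θ=329°:   branch + wants cross > 0 → take C=(3.4751,5.9770) (cross=19.055)
θ=329°: ex = (C−B)/|BC| = (0.3740,0.9274); ey = (-0.9274,0.3740)
θ=329°: P = B + 2.72·ex + -2.78·ey = (4.4527,0.9679)

θ=6°: 4.81 0.83
θ=9°: 4.82 0.82
θ=201°: 2.81 0.70
θ=329°: 4.45 0.97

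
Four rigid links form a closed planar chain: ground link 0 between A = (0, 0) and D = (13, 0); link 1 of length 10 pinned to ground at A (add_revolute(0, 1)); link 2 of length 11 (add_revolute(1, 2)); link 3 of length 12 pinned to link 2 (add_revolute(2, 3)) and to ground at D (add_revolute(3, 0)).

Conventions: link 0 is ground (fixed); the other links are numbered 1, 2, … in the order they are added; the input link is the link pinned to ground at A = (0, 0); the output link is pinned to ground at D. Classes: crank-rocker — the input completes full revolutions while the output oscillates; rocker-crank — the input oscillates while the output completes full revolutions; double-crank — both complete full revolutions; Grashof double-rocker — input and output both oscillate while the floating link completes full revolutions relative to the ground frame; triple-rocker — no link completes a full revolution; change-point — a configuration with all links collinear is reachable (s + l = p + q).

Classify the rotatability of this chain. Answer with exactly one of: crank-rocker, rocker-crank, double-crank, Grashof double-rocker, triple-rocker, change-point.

lengths: ground=13, input=10, coupler=11, output=12
sorted: s=10 (shortest), l=13 (longest), p+q=23
s + l = 23 vs p + q = 23
s + l = p + q → change-point (collinear configuration reachable)

change-point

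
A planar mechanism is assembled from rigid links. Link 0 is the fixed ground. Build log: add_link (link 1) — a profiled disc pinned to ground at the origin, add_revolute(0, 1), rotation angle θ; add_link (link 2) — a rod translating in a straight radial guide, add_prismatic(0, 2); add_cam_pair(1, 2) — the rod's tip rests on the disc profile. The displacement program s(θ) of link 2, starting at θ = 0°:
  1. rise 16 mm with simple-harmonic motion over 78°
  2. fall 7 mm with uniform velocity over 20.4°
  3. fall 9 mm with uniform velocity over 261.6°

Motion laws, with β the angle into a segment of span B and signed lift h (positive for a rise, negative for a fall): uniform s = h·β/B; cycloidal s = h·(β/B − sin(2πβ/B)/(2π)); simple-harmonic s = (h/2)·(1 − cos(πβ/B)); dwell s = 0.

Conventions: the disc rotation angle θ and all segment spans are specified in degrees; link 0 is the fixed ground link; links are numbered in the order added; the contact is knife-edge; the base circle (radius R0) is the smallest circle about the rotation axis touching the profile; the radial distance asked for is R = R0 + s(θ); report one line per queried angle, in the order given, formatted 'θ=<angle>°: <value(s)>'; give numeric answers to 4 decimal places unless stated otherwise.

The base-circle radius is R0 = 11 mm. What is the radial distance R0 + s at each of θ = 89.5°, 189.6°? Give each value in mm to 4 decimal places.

seg 1 [0°–78°] simple-harmonic, h=16: full span → s += 16 → s = 16.0000
seg 2 [78°–98.4°] uniform, h=-7: θ=89.5° here. β=11.5, B=20.4. -7·11.5/20.4 = -3.9461 → s = 12.0539
seg 2 [78°–98.4°] uniform, h=-7: full span → s += -7 → s = 9.0000
seg 3 [98.4°–360°] uniform, h=-9: θ=189.6° here. β=91.2, B=261.6. -9·91.2/261.6 = -3.1376 → s = 5.8624
θ=89.5°: R = R0 + s = 11 + 12.0539 = 23.0539
θ=189.6°: R = R0 + s = 11 + 5.8624 = 16.8624

θ=89.5°: 23.0539
θ=189.6°: 16.8624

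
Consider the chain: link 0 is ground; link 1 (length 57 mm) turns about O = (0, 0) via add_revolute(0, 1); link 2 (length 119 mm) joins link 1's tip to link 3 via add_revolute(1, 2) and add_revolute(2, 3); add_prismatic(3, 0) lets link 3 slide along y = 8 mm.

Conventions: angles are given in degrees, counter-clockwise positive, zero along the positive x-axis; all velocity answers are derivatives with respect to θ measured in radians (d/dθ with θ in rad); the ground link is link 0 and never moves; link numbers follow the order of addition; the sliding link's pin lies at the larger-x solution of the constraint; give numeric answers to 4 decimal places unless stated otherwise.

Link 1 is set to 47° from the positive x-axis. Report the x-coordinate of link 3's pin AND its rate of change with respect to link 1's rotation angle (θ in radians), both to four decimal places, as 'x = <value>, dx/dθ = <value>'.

geometry: r = 57 mm, L = 119 mm, e = 8 mm
crank pin P = (r cos θ, r sin θ) = (38.873907, 41.687161)
h = r sin θ − e = 41.687161 − 8 = 33.687161
x = r cos θ + √(L² − h²) = 38.873907 + 114.132271 = 153.006177
dx/dθ = −r sin θ − h·r cos θ/√(L² − h²) (θ in radians; h = 33.687161) = -53.161142

x = 153.0062, dx/dθ = -53.1611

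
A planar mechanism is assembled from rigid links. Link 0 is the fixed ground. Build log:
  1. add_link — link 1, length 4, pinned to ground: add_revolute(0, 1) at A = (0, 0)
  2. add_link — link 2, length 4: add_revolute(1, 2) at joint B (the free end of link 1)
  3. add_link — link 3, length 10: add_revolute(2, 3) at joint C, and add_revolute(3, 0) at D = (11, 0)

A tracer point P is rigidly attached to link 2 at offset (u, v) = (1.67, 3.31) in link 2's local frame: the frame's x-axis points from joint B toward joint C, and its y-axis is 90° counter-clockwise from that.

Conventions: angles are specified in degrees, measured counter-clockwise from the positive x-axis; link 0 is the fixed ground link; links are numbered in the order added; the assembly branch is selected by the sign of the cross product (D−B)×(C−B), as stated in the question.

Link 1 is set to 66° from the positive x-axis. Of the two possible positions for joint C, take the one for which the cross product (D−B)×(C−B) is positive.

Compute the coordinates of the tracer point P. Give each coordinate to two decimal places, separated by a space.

A=(0,0), D=(11.00,0)
B = A + 4.00·(cos66°, sin66°) = (1.6269, 3.6542)
|BD| = 10.0602
circle(B,4.00) ∩ circle(D,10.00): a=0.8552, h=3.9075
  candidates: C₊=(3.8431,6.9842) cross=39.310; C₋=(1.0044,-0.2971) cross=-39.310
  branch + wants cross > 0 → take C=(3.8431,6.9842) (cross=39.310)
ex = (C−B)/|BC| = (0.5540,0.8325); ey = (-0.8325,0.5540)
P = B + 1.67·ex + 3.31·ey = (-0.2034,6.8783)

-0.20 6.88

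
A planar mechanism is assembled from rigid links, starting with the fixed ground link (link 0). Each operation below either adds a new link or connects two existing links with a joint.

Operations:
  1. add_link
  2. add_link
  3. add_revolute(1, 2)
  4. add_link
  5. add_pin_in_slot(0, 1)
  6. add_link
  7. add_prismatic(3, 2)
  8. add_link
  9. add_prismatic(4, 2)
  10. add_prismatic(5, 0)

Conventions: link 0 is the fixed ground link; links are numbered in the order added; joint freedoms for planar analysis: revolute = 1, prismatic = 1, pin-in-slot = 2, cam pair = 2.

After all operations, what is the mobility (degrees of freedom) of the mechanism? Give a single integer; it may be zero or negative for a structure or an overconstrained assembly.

L=1 J1=0 J2=0
add link → L=2 J1=0 J2=0
add link → L=3 J1=0 J2=0
R@1,2 dof=1 J1 → L=3 J1=1 J2=0
add link → L=4 J1=1 J2=0
PS@0,1 dof=2 J2 → L=4 J1=1 J2=1
add link → L=5 J1=1 J2=1
P@3,2 dof=1 J1 → L=5 J1=2 J2=1
add link → L=6 J1=2 J2=1
P@4,2 dof=1 J1 → L=6 J1=3 J2=1
P@5,0 dof=1 J1 → L=6 J1=4 J2=1
M=3(L−1)−2J1−J2=3·5−2·4−1=6

M = 6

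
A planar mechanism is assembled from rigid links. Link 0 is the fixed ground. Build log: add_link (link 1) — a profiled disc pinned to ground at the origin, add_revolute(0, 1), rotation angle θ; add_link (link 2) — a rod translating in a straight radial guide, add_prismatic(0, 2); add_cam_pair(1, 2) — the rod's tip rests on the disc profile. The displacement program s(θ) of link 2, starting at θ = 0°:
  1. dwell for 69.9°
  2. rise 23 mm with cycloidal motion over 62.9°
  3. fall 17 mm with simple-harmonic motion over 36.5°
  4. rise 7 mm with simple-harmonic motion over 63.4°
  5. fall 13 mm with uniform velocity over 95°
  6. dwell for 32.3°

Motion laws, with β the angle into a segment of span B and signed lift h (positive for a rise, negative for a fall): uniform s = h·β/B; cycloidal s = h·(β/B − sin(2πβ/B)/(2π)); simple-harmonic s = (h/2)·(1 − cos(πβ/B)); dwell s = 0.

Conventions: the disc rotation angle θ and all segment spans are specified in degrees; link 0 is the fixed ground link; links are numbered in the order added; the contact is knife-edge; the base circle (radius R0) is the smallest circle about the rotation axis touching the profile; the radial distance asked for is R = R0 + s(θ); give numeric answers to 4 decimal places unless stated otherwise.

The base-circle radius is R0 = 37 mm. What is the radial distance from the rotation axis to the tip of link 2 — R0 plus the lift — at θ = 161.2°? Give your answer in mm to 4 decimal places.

seg 1 [0°–69.9°] dwell: s stays 0.0000
seg 2 [69.9°–132.8°] cycloidal, h=23: full span → s += 23 → s = 23.0000
seg 3 [132.8°–169.3°] simple-harmonic, h=-17: θ=161.2° here. β=28.4, B=36.5. -17/2·(1 − cos(π·0.7781)) = -15.0166 → s = 7.9834
R = R0 + s = 37 + 7.9834 = 44.9834

44.9834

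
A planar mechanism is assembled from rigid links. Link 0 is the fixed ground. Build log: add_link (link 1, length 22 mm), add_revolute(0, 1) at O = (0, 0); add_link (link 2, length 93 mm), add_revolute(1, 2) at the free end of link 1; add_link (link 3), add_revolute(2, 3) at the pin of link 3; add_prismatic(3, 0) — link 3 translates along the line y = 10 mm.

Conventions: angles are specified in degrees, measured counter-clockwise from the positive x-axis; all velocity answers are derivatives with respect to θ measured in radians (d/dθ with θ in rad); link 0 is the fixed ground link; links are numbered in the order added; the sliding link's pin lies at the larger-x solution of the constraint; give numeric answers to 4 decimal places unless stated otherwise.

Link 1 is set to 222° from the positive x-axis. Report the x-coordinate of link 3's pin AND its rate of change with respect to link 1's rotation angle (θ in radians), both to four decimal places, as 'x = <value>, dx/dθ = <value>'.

geometry: r = 22 mm, L = 93 mm, e = 10 mm
crank pin P = (r cos θ, r sin θ) = (-16.349186, -14.720873)
h = r sin θ − e = -14.720873 − 10 = -24.720873
x = r cos θ + √(L² − h²) = -16.349186 + 89.654216 = 73.305030
dx/dθ = −r sin θ − h·r cos θ/√(L² − h²) (θ in radians; h = -24.720873) = 10.212818

x = 73.3050, dx/dθ = 10.2128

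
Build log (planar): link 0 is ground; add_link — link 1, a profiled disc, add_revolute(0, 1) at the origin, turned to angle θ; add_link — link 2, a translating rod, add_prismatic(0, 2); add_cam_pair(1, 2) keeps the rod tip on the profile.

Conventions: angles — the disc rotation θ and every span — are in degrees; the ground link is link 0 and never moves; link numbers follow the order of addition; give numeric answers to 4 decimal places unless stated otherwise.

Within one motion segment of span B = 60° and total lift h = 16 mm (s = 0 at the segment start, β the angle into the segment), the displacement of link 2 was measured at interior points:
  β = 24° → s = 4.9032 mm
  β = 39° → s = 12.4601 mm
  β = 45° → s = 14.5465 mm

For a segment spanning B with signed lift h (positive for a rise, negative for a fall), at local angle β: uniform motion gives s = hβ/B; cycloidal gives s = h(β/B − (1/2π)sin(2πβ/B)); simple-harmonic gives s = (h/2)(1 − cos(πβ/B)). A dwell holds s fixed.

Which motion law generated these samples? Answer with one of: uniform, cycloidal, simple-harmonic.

candidates at β/B = r: uniform s = h·r (linear in β); cycloidal s = h·(r − sin(2πr)/(2π)); simple-harmonic s = (h/2)(1 − cos(πr))
β=24°: printed 4.9032 | uniform 6.4000, cycloidal 4.9032, simple-harmonic 5.5279
β=39°: printed 12.4601 | uniform 10.4000, cycloidal 12.4601, simple-harmonic 11.6319
β=45°: printed 14.5465 | uniform 12.0000, cycloidal 14.5465, simple-harmonic 13.6569
only one law matches every sample → cycloidal

cycloidal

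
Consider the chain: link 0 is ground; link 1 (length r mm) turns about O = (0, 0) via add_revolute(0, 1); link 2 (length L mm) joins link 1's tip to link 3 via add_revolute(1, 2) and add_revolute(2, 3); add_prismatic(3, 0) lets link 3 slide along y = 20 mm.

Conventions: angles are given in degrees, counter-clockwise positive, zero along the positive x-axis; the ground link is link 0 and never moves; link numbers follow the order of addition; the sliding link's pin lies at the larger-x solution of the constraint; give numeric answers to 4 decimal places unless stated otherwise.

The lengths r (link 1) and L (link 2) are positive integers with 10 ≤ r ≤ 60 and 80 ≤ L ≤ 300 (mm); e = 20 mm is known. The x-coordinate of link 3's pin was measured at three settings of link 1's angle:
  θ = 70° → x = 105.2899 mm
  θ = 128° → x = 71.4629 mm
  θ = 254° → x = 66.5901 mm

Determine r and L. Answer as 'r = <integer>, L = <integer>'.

constraint per measurement: (x − r cos θ)² + (r sin θ − e)² = L²
subtracting the θ₁ and θ₂ equations cancels the r² and L² terms:
r = (x₁² − x₂²) / (2[(x₁cos θ₁ + e sin θ₁) − (x₂cos θ₂ + e sin θ₂)]) = 36.0000 → r = 36
L² = (x₁ − r cos θ₁)² + (r sin θ₁ − e)² = 8835.9945 → L = 94.0000 → L = 94
check at θ₃=254°: x = 66.5901 (printed 66.5901) ✓

r = 36, L = 94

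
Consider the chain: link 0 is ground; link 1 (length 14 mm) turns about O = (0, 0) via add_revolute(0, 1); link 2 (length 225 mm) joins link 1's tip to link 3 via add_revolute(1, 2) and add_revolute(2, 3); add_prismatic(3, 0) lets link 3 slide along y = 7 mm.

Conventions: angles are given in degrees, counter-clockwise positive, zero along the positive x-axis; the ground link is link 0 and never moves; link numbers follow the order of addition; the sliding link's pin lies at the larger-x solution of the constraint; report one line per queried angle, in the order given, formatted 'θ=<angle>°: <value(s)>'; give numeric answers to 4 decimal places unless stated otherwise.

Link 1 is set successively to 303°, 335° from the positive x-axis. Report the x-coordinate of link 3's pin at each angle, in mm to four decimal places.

geometry: r = 14 mm, L = 225 mm, e = 7 mm
θ=303°: crank pin P = (r cos θ, r sin θ) = (7.624946, -11.741388)
θ=303°: h = r sin θ − e = -11.741388 − 7 = -18.741388
θ=303°: x = r cos θ + √(L² − h²) = 7.624946 + 224.218109 = 231.843055
θ=335°: crank pin P = (r cos θ, r sin θ) = (12.688309, -5.916656)
θ=335°: h = r sin θ − e = -5.916656 − 7 = -12.916656
θ=335°: x = r cos θ + √(L² − h²) = 12.688309 + 224.628938 = 237.317248

θ=303°: 231.8431
θ=335°: 237.3172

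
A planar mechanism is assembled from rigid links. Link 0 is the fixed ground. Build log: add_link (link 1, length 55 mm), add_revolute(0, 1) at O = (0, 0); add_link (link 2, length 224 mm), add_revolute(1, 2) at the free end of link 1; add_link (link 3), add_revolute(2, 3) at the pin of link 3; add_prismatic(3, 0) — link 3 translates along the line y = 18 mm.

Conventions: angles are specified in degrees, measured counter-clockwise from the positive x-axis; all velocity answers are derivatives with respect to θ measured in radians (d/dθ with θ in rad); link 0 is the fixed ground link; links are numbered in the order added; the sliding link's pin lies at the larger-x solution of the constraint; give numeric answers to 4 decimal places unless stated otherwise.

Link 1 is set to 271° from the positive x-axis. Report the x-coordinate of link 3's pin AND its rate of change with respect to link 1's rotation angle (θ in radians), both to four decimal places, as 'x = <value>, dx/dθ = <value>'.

geometry: r = 55 mm, L = 224 mm, e = 18 mm
crank pin P = (r cos θ, r sin θ) = (0.959882, -54.991623)
h = r sin θ − e = -54.991623 − 18 = -72.991623
x = r cos θ + √(L² − h²) = 0.959882 + 211.773990 = 212.733873
dx/dθ = −r sin θ − h·r cos θ/√(L² − h²) (θ in radians; h = -72.991623) = 55.322464

x = 212.7339, dx/dθ = 55.3225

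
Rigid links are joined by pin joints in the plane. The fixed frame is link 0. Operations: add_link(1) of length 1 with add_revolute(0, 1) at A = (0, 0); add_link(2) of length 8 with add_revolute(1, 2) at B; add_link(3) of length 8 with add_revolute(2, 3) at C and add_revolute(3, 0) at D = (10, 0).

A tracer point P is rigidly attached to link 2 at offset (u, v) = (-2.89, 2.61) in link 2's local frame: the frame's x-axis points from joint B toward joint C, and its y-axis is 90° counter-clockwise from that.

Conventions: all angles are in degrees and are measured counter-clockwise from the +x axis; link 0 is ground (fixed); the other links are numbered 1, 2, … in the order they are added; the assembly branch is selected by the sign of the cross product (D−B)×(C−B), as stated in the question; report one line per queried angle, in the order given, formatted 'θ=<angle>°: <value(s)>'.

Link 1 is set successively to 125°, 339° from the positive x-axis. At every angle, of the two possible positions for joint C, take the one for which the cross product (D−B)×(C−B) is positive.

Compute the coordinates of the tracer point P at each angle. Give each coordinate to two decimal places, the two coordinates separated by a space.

A=(0,0), D=(10.00,0)
θ=125°: B = A + 1.00·(cos125°, sin125°) = (-0.5736, 0.8192)
θ=125°: |BD| = 10.6053
θ=125°: circle(B,8.00) ∩ circle(D,8.00): a=5.3026, h=5.9902
θ=125°:   candidates: C₊=(5.1759,6.3818) cross=63.527; C₋=(4.2505,-5.5627) cross=-63.527
θ=125°:   branch + wants cross > 0 → take C=(5.1759,6.3818) (cross=63.527)
θ=125°: ex = (C−B)/|BC| = (0.7187,0.6953); ey = (-0.6953,0.7187)
θ=125°: P = B + -2.89·ex + 2.61·ey = (-4.4654,0.6854)
θ=339°: B = A + 1.00·(cos339°, sin339°) = (0.9336, -0.3584)
θ=339°: |BD| = 9.0735
θ=339°: circle(B,8.00) ∩ circle(D,8.00): a=4.5367, h=6.5892
θ=339°:   candidates: C₊=(5.2065,6.4049) cross=59.787; C₋=(5.7270,-6.7633) cross=-59.787
θ=339°:   branch + wants cross > 0 → take C=(5.2065,6.4049) (cross=59.787)
θ=339°: ex = (C−B)/|BC| = (0.5341,0.8454); ey = (-0.8454,0.5341)
θ=339°: P = B + -2.89·ex + 2.61·ey = (-2.8165,-1.4075)

θ=125°: -4.47 0.69
θ=339°: -2.82 -1.41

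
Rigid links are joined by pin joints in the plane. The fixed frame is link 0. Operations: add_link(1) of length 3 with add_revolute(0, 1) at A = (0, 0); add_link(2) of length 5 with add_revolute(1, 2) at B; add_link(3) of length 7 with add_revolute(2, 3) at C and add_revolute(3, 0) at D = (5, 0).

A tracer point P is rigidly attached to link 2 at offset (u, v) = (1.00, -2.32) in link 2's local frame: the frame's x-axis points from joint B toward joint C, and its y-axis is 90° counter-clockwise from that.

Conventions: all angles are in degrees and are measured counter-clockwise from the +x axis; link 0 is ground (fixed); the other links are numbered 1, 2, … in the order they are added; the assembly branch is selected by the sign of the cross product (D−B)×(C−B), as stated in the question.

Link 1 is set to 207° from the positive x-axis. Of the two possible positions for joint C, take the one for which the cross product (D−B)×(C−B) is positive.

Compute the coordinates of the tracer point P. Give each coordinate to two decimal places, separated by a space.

A=(0,0), D=(5.00,0)
B = A + 3.00·(cos207°, sin207°) = (-2.6730, -1.3620)
|BD| = 7.7930
circle(B,5.00) ∩ circle(D,7.00): a=2.3566, h=4.4098
  candidates: C₊=(-1.1234,3.3918) cross=34.365; C₋=(0.4180,-5.2920) cross=-34.365
  branch + wants cross > 0 → take C=(-1.1234,3.3918) (cross=34.365)
ex = (C−B)/|BC| = (0.3099,0.9508); ey = (-0.9508,0.3099)
P = B + 1.00·ex + -2.32·ey = (-0.1573,-1.1303)

-0.16 -1.13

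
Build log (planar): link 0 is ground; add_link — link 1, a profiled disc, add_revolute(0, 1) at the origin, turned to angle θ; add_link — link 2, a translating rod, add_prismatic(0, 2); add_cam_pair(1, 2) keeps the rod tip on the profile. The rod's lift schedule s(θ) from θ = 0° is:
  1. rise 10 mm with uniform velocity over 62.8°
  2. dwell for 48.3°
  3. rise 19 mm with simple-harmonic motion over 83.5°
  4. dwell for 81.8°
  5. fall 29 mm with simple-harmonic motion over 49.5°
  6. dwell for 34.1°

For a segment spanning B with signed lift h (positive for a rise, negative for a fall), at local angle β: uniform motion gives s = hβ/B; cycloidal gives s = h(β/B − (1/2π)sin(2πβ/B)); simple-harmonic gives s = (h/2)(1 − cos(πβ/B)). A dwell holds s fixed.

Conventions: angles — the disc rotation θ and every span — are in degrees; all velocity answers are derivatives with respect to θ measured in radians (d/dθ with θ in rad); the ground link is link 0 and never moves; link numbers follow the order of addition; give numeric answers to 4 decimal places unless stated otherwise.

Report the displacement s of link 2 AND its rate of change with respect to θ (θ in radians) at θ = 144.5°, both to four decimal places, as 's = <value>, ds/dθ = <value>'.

seg 1 [0°–62.8°] uniform, h=10: full span → s += 10 → s = 10.0000
seg 2 [62.8°–111.1°] dwell: s stays 10.0000
seg 3 [111.1°–194.6°] simple-harmonic, h=19: θ=144.5° here. β=33.4, B=83.5. 19/2·(1 − cos(π·0.4000)) = 6.5643 → s = 16.5643
velocity in seg [111.1°–194.6°] (simple-harmonic), θ in radians: β = 33.4° = 0.5829 rad, B = 83.5° = 1.4573 rad; ds/dθ = (πh/(2B)) sin(πβ/B) = (π·19/(2·1.4573)) sin(π·0.4000) = 19.476726 mm/rad

s = 16.5643, ds/dθ = 19.4767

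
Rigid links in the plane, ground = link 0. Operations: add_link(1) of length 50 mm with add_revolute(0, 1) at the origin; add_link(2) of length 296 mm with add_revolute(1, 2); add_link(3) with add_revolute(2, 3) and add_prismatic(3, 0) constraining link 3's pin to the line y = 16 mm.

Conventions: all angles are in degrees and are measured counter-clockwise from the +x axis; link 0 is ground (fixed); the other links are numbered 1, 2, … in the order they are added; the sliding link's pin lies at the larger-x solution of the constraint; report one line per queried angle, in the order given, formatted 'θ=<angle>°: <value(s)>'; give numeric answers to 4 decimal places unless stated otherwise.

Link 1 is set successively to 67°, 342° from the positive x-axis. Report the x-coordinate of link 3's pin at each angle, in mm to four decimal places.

geometry: r = 50 mm, L = 296 mm, e = 16 mm
θ=67°: crank pin P = (r cos θ, r sin θ) = (19.536556, 46.025243)
θ=67°: h = r sin θ − e = 46.025243 − 16 = 30.025243
θ=67°: x = r cos θ + √(L² − h²) = 19.536556 + 294.473233 = 314.009789
θ=342°: crank pin P = (r cos θ, r sin θ) = (47.552826, -15.450850)
θ=342°: h = r sin θ − e = -15.450850 − 16 = -31.450850
θ=342°: x = r cos θ + √(L² − h²) = 47.552826 + 294.324386 = 341.877212

θ=67°: 314.0098
θ=342°: 341.8772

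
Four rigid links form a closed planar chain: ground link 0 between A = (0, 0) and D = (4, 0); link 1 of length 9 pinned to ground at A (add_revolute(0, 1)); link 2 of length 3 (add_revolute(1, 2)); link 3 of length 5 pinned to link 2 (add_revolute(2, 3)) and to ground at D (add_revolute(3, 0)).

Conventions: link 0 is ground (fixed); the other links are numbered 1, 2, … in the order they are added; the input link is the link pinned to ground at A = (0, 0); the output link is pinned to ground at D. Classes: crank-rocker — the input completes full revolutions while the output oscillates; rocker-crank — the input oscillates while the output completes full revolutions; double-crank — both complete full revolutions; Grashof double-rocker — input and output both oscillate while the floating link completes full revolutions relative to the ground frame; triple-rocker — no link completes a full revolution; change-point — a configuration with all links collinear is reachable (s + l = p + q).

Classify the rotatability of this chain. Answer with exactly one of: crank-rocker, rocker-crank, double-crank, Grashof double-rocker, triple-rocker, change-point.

lengths: ground=4, input=9, coupler=3, output=5
sorted: s=3 (shortest), l=9 (longest), p+q=9
s + l = 12 vs p + q = 9
s + l > p + q → non-Grashof → no link fully rotates → triple-rocker

triple-rocker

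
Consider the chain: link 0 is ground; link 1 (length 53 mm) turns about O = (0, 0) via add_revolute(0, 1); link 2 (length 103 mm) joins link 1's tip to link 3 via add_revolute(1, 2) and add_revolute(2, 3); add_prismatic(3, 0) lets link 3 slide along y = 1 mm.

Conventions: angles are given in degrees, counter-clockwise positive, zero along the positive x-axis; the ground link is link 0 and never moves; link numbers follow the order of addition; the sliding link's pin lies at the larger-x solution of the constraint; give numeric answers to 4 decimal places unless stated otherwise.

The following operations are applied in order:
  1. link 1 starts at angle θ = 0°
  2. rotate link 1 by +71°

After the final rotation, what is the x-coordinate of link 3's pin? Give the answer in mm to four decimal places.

geometry: r = 53 mm, L = 103 mm, e = 1 mm; θ starts at 0°
rotate link 1 by +71°: θ ← 0° +71° = 71°
crank pin P = (r cos θ, r sin θ) = (17.255112, 50.112485)
h = r sin θ − e = 50.112485 − 1 = 49.112485
x = r cos θ + √(L² − h²) = 17.255112 + 90.537086 = 107.792198

107.7922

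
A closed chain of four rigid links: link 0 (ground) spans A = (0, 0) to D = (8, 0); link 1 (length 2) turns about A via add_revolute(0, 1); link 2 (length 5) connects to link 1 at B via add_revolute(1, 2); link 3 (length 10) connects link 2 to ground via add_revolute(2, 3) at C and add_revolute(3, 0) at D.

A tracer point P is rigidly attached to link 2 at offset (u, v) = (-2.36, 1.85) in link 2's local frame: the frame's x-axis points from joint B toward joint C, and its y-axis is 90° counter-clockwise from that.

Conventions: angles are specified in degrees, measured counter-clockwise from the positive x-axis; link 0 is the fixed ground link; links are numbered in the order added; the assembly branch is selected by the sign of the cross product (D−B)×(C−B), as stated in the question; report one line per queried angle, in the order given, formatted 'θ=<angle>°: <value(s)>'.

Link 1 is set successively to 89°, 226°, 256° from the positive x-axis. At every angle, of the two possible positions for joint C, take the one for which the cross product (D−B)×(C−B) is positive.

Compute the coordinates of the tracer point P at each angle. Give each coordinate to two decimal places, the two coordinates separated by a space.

A=(0,0), D=(8.00,0)
θ=89°: B = A + 2.00·(cos89°, sin89°) = (0.0349, 1.9997)
θ=89°: |BD| = 8.2123
θ=89°: circle(B,5.00) ∩ circle(D,10.00): a=-0.4602, h=4.9788
θ=89°:   candidates: C₊=(0.8009,6.9407) cross=40.887; C₋=(-1.6238,-2.7172) cross=-40.887
θ=89°:   branch + wants cross > 0 → take C=(0.8009,6.9407) (cross=40.887)
θ=89°: ex = (C−B)/|BC| = (0.1532,0.9882); ey = (-0.9882,0.1532)
θ=89°: P = B + -2.36·ex + 1.85·ey = (-2.1548,-0.0490)
θ=226°: B = A + 2.00·(cos226°, sin226°) = (-1.3893, -1.4387)
θ=226°: |BD| = 9.4989
θ=226°: circle(B,5.00) ∩ circle(D,10.00): a=0.8016, h=4.9353
θ=226°:   candidates: C₊=(-1.3444,3.5611) cross=46.880; C₋=(0.1506,-6.1957) cross=-46.880
θ=226°:   branch + wants cross > 0 → take C=(-1.3444,3.5611) (cross=46.880)
θ=226°: ex = (C−B)/|BC| = (0.0090,1.0000); ey = (-1.0000,0.0090)
θ=226°: P = B + -2.36·ex + 1.85·ey = (-3.2604,-3.7820)
θ=256°: B = A + 2.00·(cos256°, sin256°) = (-0.4838, -1.9406)
θ=256°: |BD| = 8.7030
θ=256°: circle(B,5.00) ∩ circle(D,10.00): a=0.0426, h=4.9998
θ=256°:   candidates: C₊=(-1.5572,2.9428) cross=43.513; C₋=(0.6725,-6.8050) cross=-43.513
θ=256°:   branch + wants cross > 0 → take C=(-1.5572,2.9428) (cross=43.513)
θ=256°: ex = (C−B)/|BC| = (-0.2147,0.9767); ey = (-0.9767,-0.2147)
θ=256°: P = B + -2.36·ex + 1.85·ey = (-1.7841,-4.6427)

θ=89°: -2.15 -0.05
θ=226°: -3.26 -3.78
θ=256°: -1.78 -4.64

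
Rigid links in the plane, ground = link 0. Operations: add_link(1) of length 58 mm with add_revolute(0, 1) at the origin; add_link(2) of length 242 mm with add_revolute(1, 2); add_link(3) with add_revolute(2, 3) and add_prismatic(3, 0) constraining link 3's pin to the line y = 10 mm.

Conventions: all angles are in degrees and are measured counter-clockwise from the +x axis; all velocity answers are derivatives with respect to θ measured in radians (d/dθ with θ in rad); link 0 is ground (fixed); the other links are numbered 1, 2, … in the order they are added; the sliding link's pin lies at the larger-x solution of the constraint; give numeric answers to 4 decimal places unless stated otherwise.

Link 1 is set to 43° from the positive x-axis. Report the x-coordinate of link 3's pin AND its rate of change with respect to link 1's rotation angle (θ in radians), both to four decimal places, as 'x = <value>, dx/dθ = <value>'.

geometry: r = 58 mm, L = 242 mm, e = 10 mm
crank pin P = (r cos θ, r sin θ) = (42.418515, 39.555905)
h = r sin θ − e = 39.555905 − 10 = 29.555905
x = r cos θ + √(L² − h²) = 42.418515 + 240.188360 = 282.606875
dx/dθ = −r sin θ − h·r cos θ/√(L² − h²) (θ in radians; h = 29.555905) = -44.775632

x = 282.6069, dx/dθ = -44.7756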